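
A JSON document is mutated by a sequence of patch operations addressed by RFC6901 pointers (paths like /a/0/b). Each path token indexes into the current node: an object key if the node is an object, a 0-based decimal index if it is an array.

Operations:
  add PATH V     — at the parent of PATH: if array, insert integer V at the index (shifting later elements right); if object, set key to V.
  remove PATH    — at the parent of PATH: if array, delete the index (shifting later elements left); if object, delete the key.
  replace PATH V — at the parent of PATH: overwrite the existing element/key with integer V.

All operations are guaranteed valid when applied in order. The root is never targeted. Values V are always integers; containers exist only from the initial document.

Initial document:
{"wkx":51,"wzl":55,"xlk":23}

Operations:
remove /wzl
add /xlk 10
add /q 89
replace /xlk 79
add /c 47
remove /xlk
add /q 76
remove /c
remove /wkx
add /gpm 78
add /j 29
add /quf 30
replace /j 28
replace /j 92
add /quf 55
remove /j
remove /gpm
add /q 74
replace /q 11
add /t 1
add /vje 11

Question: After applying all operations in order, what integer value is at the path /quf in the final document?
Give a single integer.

After op 1 (remove /wzl): {"wkx":51,"xlk":23}
After op 2 (add /xlk 10): {"wkx":51,"xlk":10}
After op 3 (add /q 89): {"q":89,"wkx":51,"xlk":10}
After op 4 (replace /xlk 79): {"q":89,"wkx":51,"xlk":79}
After op 5 (add /c 47): {"c":47,"q":89,"wkx":51,"xlk":79}
After op 6 (remove /xlk): {"c":47,"q":89,"wkx":51}
After op 7 (add /q 76): {"c":47,"q":76,"wkx":51}
After op 8 (remove /c): {"q":76,"wkx":51}
After op 9 (remove /wkx): {"q":76}
After op 10 (add /gpm 78): {"gpm":78,"q":76}
After op 11 (add /j 29): {"gpm":78,"j":29,"q":76}
After op 12 (add /quf 30): {"gpm":78,"j":29,"q":76,"quf":30}
After op 13 (replace /j 28): {"gpm":78,"j":28,"q":76,"quf":30}
After op 14 (replace /j 92): {"gpm":78,"j":92,"q":76,"quf":30}
After op 15 (add /quf 55): {"gpm":78,"j":92,"q":76,"quf":55}
After op 16 (remove /j): {"gpm":78,"q":76,"quf":55}
After op 17 (remove /gpm): {"q":76,"quf":55}
After op 18 (add /q 74): {"q":74,"quf":55}
After op 19 (replace /q 11): {"q":11,"quf":55}
After op 20 (add /t 1): {"q":11,"quf":55,"t":1}
After op 21 (add /vje 11): {"q":11,"quf":55,"t":1,"vje":11}
Value at /quf: 55

Answer: 55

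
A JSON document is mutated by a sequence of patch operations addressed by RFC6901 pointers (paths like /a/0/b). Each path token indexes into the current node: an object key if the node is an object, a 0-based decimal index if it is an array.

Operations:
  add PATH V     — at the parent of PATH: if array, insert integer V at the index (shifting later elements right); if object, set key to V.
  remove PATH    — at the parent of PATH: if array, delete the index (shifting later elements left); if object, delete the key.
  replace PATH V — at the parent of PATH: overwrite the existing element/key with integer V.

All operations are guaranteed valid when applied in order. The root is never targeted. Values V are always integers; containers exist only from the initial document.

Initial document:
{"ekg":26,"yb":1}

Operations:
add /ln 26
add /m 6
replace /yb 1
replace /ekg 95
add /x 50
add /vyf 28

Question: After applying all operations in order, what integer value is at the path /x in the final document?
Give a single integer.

Answer: 50

Derivation:
After op 1 (add /ln 26): {"ekg":26,"ln":26,"yb":1}
After op 2 (add /m 6): {"ekg":26,"ln":26,"m":6,"yb":1}
After op 3 (replace /yb 1): {"ekg":26,"ln":26,"m":6,"yb":1}
After op 4 (replace /ekg 95): {"ekg":95,"ln":26,"m":6,"yb":1}
After op 5 (add /x 50): {"ekg":95,"ln":26,"m":6,"x":50,"yb":1}
After op 6 (add /vyf 28): {"ekg":95,"ln":26,"m":6,"vyf":28,"x":50,"yb":1}
Value at /x: 50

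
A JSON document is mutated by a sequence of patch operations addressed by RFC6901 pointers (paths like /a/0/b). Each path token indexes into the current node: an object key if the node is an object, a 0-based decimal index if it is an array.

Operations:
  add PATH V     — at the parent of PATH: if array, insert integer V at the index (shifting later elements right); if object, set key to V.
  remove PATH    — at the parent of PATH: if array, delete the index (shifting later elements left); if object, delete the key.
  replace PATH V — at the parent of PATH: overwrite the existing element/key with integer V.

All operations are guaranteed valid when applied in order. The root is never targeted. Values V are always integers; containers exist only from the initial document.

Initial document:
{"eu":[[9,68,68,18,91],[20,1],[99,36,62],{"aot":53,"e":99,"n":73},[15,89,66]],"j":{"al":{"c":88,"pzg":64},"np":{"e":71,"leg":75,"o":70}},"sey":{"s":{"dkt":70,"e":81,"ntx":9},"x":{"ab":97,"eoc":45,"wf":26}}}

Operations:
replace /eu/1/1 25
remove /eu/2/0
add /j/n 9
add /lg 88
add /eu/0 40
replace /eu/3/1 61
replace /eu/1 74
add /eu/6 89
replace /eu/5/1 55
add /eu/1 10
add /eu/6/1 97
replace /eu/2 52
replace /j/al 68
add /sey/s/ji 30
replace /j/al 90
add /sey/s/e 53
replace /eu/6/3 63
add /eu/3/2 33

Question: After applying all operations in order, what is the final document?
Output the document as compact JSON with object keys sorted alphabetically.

After op 1 (replace /eu/1/1 25): {"eu":[[9,68,68,18,91],[20,25],[99,36,62],{"aot":53,"e":99,"n":73},[15,89,66]],"j":{"al":{"c":88,"pzg":64},"np":{"e":71,"leg":75,"o":70}},"sey":{"s":{"dkt":70,"e":81,"ntx":9},"x":{"ab":97,"eoc":45,"wf":26}}}
After op 2 (remove /eu/2/0): {"eu":[[9,68,68,18,91],[20,25],[36,62],{"aot":53,"e":99,"n":73},[15,89,66]],"j":{"al":{"c":88,"pzg":64},"np":{"e":71,"leg":75,"o":70}},"sey":{"s":{"dkt":70,"e":81,"ntx":9},"x":{"ab":97,"eoc":45,"wf":26}}}
After op 3 (add /j/n 9): {"eu":[[9,68,68,18,91],[20,25],[36,62],{"aot":53,"e":99,"n":73},[15,89,66]],"j":{"al":{"c":88,"pzg":64},"n":9,"np":{"e":71,"leg":75,"o":70}},"sey":{"s":{"dkt":70,"e":81,"ntx":9},"x":{"ab":97,"eoc":45,"wf":26}}}
After op 4 (add /lg 88): {"eu":[[9,68,68,18,91],[20,25],[36,62],{"aot":53,"e":99,"n":73},[15,89,66]],"j":{"al":{"c":88,"pzg":64},"n":9,"np":{"e":71,"leg":75,"o":70}},"lg":88,"sey":{"s":{"dkt":70,"e":81,"ntx":9},"x":{"ab":97,"eoc":45,"wf":26}}}
After op 5 (add /eu/0 40): {"eu":[40,[9,68,68,18,91],[20,25],[36,62],{"aot":53,"e":99,"n":73},[15,89,66]],"j":{"al":{"c":88,"pzg":64},"n":9,"np":{"e":71,"leg":75,"o":70}},"lg":88,"sey":{"s":{"dkt":70,"e":81,"ntx":9},"x":{"ab":97,"eoc":45,"wf":26}}}
After op 6 (replace /eu/3/1 61): {"eu":[40,[9,68,68,18,91],[20,25],[36,61],{"aot":53,"e":99,"n":73},[15,89,66]],"j":{"al":{"c":88,"pzg":64},"n":9,"np":{"e":71,"leg":75,"o":70}},"lg":88,"sey":{"s":{"dkt":70,"e":81,"ntx":9},"x":{"ab":97,"eoc":45,"wf":26}}}
After op 7 (replace /eu/1 74): {"eu":[40,74,[20,25],[36,61],{"aot":53,"e":99,"n":73},[15,89,66]],"j":{"al":{"c":88,"pzg":64},"n":9,"np":{"e":71,"leg":75,"o":70}},"lg":88,"sey":{"s":{"dkt":70,"e":81,"ntx":9},"x":{"ab":97,"eoc":45,"wf":26}}}
After op 8 (add /eu/6 89): {"eu":[40,74,[20,25],[36,61],{"aot":53,"e":99,"n":73},[15,89,66],89],"j":{"al":{"c":88,"pzg":64},"n":9,"np":{"e":71,"leg":75,"o":70}},"lg":88,"sey":{"s":{"dkt":70,"e":81,"ntx":9},"x":{"ab":97,"eoc":45,"wf":26}}}
After op 9 (replace /eu/5/1 55): {"eu":[40,74,[20,25],[36,61],{"aot":53,"e":99,"n":73},[15,55,66],89],"j":{"al":{"c":88,"pzg":64},"n":9,"np":{"e":71,"leg":75,"o":70}},"lg":88,"sey":{"s":{"dkt":70,"e":81,"ntx":9},"x":{"ab":97,"eoc":45,"wf":26}}}
After op 10 (add /eu/1 10): {"eu":[40,10,74,[20,25],[36,61],{"aot":53,"e":99,"n":73},[15,55,66],89],"j":{"al":{"c":88,"pzg":64},"n":9,"np":{"e":71,"leg":75,"o":70}},"lg":88,"sey":{"s":{"dkt":70,"e":81,"ntx":9},"x":{"ab":97,"eoc":45,"wf":26}}}
After op 11 (add /eu/6/1 97): {"eu":[40,10,74,[20,25],[36,61],{"aot":53,"e":99,"n":73},[15,97,55,66],89],"j":{"al":{"c":88,"pzg":64},"n":9,"np":{"e":71,"leg":75,"o":70}},"lg":88,"sey":{"s":{"dkt":70,"e":81,"ntx":9},"x":{"ab":97,"eoc":45,"wf":26}}}
After op 12 (replace /eu/2 52): {"eu":[40,10,52,[20,25],[36,61],{"aot":53,"e":99,"n":73},[15,97,55,66],89],"j":{"al":{"c":88,"pzg":64},"n":9,"np":{"e":71,"leg":75,"o":70}},"lg":88,"sey":{"s":{"dkt":70,"e":81,"ntx":9},"x":{"ab":97,"eoc":45,"wf":26}}}
After op 13 (replace /j/al 68): {"eu":[40,10,52,[20,25],[36,61],{"aot":53,"e":99,"n":73},[15,97,55,66],89],"j":{"al":68,"n":9,"np":{"e":71,"leg":75,"o":70}},"lg":88,"sey":{"s":{"dkt":70,"e":81,"ntx":9},"x":{"ab":97,"eoc":45,"wf":26}}}
After op 14 (add /sey/s/ji 30): {"eu":[40,10,52,[20,25],[36,61],{"aot":53,"e":99,"n":73},[15,97,55,66],89],"j":{"al":68,"n":9,"np":{"e":71,"leg":75,"o":70}},"lg":88,"sey":{"s":{"dkt":70,"e":81,"ji":30,"ntx":9},"x":{"ab":97,"eoc":45,"wf":26}}}
After op 15 (replace /j/al 90): {"eu":[40,10,52,[20,25],[36,61],{"aot":53,"e":99,"n":73},[15,97,55,66],89],"j":{"al":90,"n":9,"np":{"e":71,"leg":75,"o":70}},"lg":88,"sey":{"s":{"dkt":70,"e":81,"ji":30,"ntx":9},"x":{"ab":97,"eoc":45,"wf":26}}}
After op 16 (add /sey/s/e 53): {"eu":[40,10,52,[20,25],[36,61],{"aot":53,"e":99,"n":73},[15,97,55,66],89],"j":{"al":90,"n":9,"np":{"e":71,"leg":75,"o":70}},"lg":88,"sey":{"s":{"dkt":70,"e":53,"ji":30,"ntx":9},"x":{"ab":97,"eoc":45,"wf":26}}}
After op 17 (replace /eu/6/3 63): {"eu":[40,10,52,[20,25],[36,61],{"aot":53,"e":99,"n":73},[15,97,55,63],89],"j":{"al":90,"n":9,"np":{"e":71,"leg":75,"o":70}},"lg":88,"sey":{"s":{"dkt":70,"e":53,"ji":30,"ntx":9},"x":{"ab":97,"eoc":45,"wf":26}}}
After op 18 (add /eu/3/2 33): {"eu":[40,10,52,[20,25,33],[36,61],{"aot":53,"e":99,"n":73},[15,97,55,63],89],"j":{"al":90,"n":9,"np":{"e":71,"leg":75,"o":70}},"lg":88,"sey":{"s":{"dkt":70,"e":53,"ji":30,"ntx":9},"x":{"ab":97,"eoc":45,"wf":26}}}

Answer: {"eu":[40,10,52,[20,25,33],[36,61],{"aot":53,"e":99,"n":73},[15,97,55,63],89],"j":{"al":90,"n":9,"np":{"e":71,"leg":75,"o":70}},"lg":88,"sey":{"s":{"dkt":70,"e":53,"ji":30,"ntx":9},"x":{"ab":97,"eoc":45,"wf":26}}}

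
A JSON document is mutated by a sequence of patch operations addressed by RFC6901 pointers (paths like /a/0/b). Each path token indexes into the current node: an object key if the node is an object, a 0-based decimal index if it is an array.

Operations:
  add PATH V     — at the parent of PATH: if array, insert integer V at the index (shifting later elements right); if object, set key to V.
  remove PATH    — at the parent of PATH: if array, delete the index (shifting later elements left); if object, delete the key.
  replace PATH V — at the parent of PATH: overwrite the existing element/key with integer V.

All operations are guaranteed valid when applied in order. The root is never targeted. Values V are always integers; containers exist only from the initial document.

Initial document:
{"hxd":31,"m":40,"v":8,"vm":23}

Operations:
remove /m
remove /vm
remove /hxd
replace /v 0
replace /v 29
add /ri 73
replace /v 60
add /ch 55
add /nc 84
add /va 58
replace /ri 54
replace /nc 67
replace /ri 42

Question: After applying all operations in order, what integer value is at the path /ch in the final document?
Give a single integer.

Answer: 55

Derivation:
After op 1 (remove /m): {"hxd":31,"v":8,"vm":23}
After op 2 (remove /vm): {"hxd":31,"v":8}
After op 3 (remove /hxd): {"v":8}
After op 4 (replace /v 0): {"v":0}
After op 5 (replace /v 29): {"v":29}
After op 6 (add /ri 73): {"ri":73,"v":29}
After op 7 (replace /v 60): {"ri":73,"v":60}
After op 8 (add /ch 55): {"ch":55,"ri":73,"v":60}
After op 9 (add /nc 84): {"ch":55,"nc":84,"ri":73,"v":60}
After op 10 (add /va 58): {"ch":55,"nc":84,"ri":73,"v":60,"va":58}
After op 11 (replace /ri 54): {"ch":55,"nc":84,"ri":54,"v":60,"va":58}
After op 12 (replace /nc 67): {"ch":55,"nc":67,"ri":54,"v":60,"va":58}
After op 13 (replace /ri 42): {"ch":55,"nc":67,"ri":42,"v":60,"va":58}
Value at /ch: 55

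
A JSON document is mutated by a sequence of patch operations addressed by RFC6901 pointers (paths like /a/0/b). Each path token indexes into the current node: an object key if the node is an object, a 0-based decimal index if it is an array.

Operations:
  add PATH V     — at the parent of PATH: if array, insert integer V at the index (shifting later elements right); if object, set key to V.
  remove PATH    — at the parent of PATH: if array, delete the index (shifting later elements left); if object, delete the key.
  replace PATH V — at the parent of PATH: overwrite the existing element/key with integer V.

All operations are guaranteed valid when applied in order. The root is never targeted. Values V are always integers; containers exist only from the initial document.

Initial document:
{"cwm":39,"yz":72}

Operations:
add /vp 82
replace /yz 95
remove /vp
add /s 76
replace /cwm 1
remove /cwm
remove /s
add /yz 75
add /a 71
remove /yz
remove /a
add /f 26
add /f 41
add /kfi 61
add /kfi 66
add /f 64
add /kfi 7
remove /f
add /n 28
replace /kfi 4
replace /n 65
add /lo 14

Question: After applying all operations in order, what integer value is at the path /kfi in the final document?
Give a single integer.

Answer: 4

Derivation:
After op 1 (add /vp 82): {"cwm":39,"vp":82,"yz":72}
After op 2 (replace /yz 95): {"cwm":39,"vp":82,"yz":95}
After op 3 (remove /vp): {"cwm":39,"yz":95}
After op 4 (add /s 76): {"cwm":39,"s":76,"yz":95}
After op 5 (replace /cwm 1): {"cwm":1,"s":76,"yz":95}
After op 6 (remove /cwm): {"s":76,"yz":95}
After op 7 (remove /s): {"yz":95}
After op 8 (add /yz 75): {"yz":75}
After op 9 (add /a 71): {"a":71,"yz":75}
After op 10 (remove /yz): {"a":71}
After op 11 (remove /a): {}
After op 12 (add /f 26): {"f":26}
After op 13 (add /f 41): {"f":41}
After op 14 (add /kfi 61): {"f":41,"kfi":61}
After op 15 (add /kfi 66): {"f":41,"kfi":66}
After op 16 (add /f 64): {"f":64,"kfi":66}
After op 17 (add /kfi 7): {"f":64,"kfi":7}
After op 18 (remove /f): {"kfi":7}
After op 19 (add /n 28): {"kfi":7,"n":28}
After op 20 (replace /kfi 4): {"kfi":4,"n":28}
After op 21 (replace /n 65): {"kfi":4,"n":65}
After op 22 (add /lo 14): {"kfi":4,"lo":14,"n":65}
Value at /kfi: 4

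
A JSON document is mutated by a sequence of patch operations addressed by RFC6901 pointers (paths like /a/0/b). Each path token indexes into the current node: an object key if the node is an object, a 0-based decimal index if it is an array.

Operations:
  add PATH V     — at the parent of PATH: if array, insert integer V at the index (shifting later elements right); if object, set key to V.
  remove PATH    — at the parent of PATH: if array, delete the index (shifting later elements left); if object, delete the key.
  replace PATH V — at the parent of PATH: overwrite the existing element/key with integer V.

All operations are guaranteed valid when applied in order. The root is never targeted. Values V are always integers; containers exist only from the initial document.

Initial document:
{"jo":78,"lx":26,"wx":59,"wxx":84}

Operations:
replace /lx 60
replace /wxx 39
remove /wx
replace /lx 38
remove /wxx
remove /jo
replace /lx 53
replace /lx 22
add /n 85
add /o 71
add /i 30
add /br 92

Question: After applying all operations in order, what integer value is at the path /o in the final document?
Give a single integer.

Answer: 71

Derivation:
After op 1 (replace /lx 60): {"jo":78,"lx":60,"wx":59,"wxx":84}
After op 2 (replace /wxx 39): {"jo":78,"lx":60,"wx":59,"wxx":39}
After op 3 (remove /wx): {"jo":78,"lx":60,"wxx":39}
After op 4 (replace /lx 38): {"jo":78,"lx":38,"wxx":39}
After op 5 (remove /wxx): {"jo":78,"lx":38}
After op 6 (remove /jo): {"lx":38}
After op 7 (replace /lx 53): {"lx":53}
After op 8 (replace /lx 22): {"lx":22}
After op 9 (add /n 85): {"lx":22,"n":85}
After op 10 (add /o 71): {"lx":22,"n":85,"o":71}
After op 11 (add /i 30): {"i":30,"lx":22,"n":85,"o":71}
After op 12 (add /br 92): {"br":92,"i":30,"lx":22,"n":85,"o":71}
Value at /o: 71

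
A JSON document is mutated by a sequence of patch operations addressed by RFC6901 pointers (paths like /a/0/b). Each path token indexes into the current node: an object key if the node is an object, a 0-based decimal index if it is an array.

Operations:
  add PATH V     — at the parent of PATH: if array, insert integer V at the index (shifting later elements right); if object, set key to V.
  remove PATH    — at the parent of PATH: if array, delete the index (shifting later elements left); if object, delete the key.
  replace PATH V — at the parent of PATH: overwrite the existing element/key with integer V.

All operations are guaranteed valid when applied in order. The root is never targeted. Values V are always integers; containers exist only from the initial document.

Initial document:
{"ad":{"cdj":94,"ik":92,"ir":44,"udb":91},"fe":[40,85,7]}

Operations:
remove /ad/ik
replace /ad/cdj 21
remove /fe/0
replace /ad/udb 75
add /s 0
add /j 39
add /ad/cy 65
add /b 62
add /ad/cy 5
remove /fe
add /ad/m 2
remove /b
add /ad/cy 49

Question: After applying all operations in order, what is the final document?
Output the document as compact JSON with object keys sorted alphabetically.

Answer: {"ad":{"cdj":21,"cy":49,"ir":44,"m":2,"udb":75},"j":39,"s":0}

Derivation:
After op 1 (remove /ad/ik): {"ad":{"cdj":94,"ir":44,"udb":91},"fe":[40,85,7]}
After op 2 (replace /ad/cdj 21): {"ad":{"cdj":21,"ir":44,"udb":91},"fe":[40,85,7]}
After op 3 (remove /fe/0): {"ad":{"cdj":21,"ir":44,"udb":91},"fe":[85,7]}
After op 4 (replace /ad/udb 75): {"ad":{"cdj":21,"ir":44,"udb":75},"fe":[85,7]}
After op 5 (add /s 0): {"ad":{"cdj":21,"ir":44,"udb":75},"fe":[85,7],"s":0}
After op 6 (add /j 39): {"ad":{"cdj":21,"ir":44,"udb":75},"fe":[85,7],"j":39,"s":0}
After op 7 (add /ad/cy 65): {"ad":{"cdj":21,"cy":65,"ir":44,"udb":75},"fe":[85,7],"j":39,"s":0}
After op 8 (add /b 62): {"ad":{"cdj":21,"cy":65,"ir":44,"udb":75},"b":62,"fe":[85,7],"j":39,"s":0}
After op 9 (add /ad/cy 5): {"ad":{"cdj":21,"cy":5,"ir":44,"udb":75},"b":62,"fe":[85,7],"j":39,"s":0}
After op 10 (remove /fe): {"ad":{"cdj":21,"cy":5,"ir":44,"udb":75},"b":62,"j":39,"s":0}
After op 11 (add /ad/m 2): {"ad":{"cdj":21,"cy":5,"ir":44,"m":2,"udb":75},"b":62,"j":39,"s":0}
After op 12 (remove /b): {"ad":{"cdj":21,"cy":5,"ir":44,"m":2,"udb":75},"j":39,"s":0}
After op 13 (add /ad/cy 49): {"ad":{"cdj":21,"cy":49,"ir":44,"m":2,"udb":75},"j":39,"s":0}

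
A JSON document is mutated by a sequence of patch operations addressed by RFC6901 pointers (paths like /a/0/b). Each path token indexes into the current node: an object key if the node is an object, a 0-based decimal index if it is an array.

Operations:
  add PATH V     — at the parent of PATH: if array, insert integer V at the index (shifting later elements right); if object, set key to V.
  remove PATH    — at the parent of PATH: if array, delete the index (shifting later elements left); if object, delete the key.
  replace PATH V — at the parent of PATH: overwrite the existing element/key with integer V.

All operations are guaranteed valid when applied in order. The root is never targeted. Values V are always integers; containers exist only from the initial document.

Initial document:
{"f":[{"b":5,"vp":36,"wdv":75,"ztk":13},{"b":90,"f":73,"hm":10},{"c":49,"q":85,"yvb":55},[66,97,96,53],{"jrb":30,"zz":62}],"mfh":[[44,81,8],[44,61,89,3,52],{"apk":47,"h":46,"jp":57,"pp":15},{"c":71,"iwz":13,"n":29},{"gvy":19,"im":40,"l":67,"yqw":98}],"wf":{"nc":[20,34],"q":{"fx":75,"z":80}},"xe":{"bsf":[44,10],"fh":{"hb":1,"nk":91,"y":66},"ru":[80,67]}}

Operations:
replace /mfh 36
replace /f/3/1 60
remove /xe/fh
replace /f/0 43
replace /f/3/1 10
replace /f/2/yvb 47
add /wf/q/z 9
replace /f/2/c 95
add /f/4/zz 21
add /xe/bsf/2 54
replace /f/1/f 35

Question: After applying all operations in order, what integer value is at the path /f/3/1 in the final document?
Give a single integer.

Answer: 10

Derivation:
After op 1 (replace /mfh 36): {"f":[{"b":5,"vp":36,"wdv":75,"ztk":13},{"b":90,"f":73,"hm":10},{"c":49,"q":85,"yvb":55},[66,97,96,53],{"jrb":30,"zz":62}],"mfh":36,"wf":{"nc":[20,34],"q":{"fx":75,"z":80}},"xe":{"bsf":[44,10],"fh":{"hb":1,"nk":91,"y":66},"ru":[80,67]}}
After op 2 (replace /f/3/1 60): {"f":[{"b":5,"vp":36,"wdv":75,"ztk":13},{"b":90,"f":73,"hm":10},{"c":49,"q":85,"yvb":55},[66,60,96,53],{"jrb":30,"zz":62}],"mfh":36,"wf":{"nc":[20,34],"q":{"fx":75,"z":80}},"xe":{"bsf":[44,10],"fh":{"hb":1,"nk":91,"y":66},"ru":[80,67]}}
After op 3 (remove /xe/fh): {"f":[{"b":5,"vp":36,"wdv":75,"ztk":13},{"b":90,"f":73,"hm":10},{"c":49,"q":85,"yvb":55},[66,60,96,53],{"jrb":30,"zz":62}],"mfh":36,"wf":{"nc":[20,34],"q":{"fx":75,"z":80}},"xe":{"bsf":[44,10],"ru":[80,67]}}
After op 4 (replace /f/0 43): {"f":[43,{"b":90,"f":73,"hm":10},{"c":49,"q":85,"yvb":55},[66,60,96,53],{"jrb":30,"zz":62}],"mfh":36,"wf":{"nc":[20,34],"q":{"fx":75,"z":80}},"xe":{"bsf":[44,10],"ru":[80,67]}}
After op 5 (replace /f/3/1 10): {"f":[43,{"b":90,"f":73,"hm":10},{"c":49,"q":85,"yvb":55},[66,10,96,53],{"jrb":30,"zz":62}],"mfh":36,"wf":{"nc":[20,34],"q":{"fx":75,"z":80}},"xe":{"bsf":[44,10],"ru":[80,67]}}
After op 6 (replace /f/2/yvb 47): {"f":[43,{"b":90,"f":73,"hm":10},{"c":49,"q":85,"yvb":47},[66,10,96,53],{"jrb":30,"zz":62}],"mfh":36,"wf":{"nc":[20,34],"q":{"fx":75,"z":80}},"xe":{"bsf":[44,10],"ru":[80,67]}}
After op 7 (add /wf/q/z 9): {"f":[43,{"b":90,"f":73,"hm":10},{"c":49,"q":85,"yvb":47},[66,10,96,53],{"jrb":30,"zz":62}],"mfh":36,"wf":{"nc":[20,34],"q":{"fx":75,"z":9}},"xe":{"bsf":[44,10],"ru":[80,67]}}
After op 8 (replace /f/2/c 95): {"f":[43,{"b":90,"f":73,"hm":10},{"c":95,"q":85,"yvb":47},[66,10,96,53],{"jrb":30,"zz":62}],"mfh":36,"wf":{"nc":[20,34],"q":{"fx":75,"z":9}},"xe":{"bsf":[44,10],"ru":[80,67]}}
After op 9 (add /f/4/zz 21): {"f":[43,{"b":90,"f":73,"hm":10},{"c":95,"q":85,"yvb":47},[66,10,96,53],{"jrb":30,"zz":21}],"mfh":36,"wf":{"nc":[20,34],"q":{"fx":75,"z":9}},"xe":{"bsf":[44,10],"ru":[80,67]}}
After op 10 (add /xe/bsf/2 54): {"f":[43,{"b":90,"f":73,"hm":10},{"c":95,"q":85,"yvb":47},[66,10,96,53],{"jrb":30,"zz":21}],"mfh":36,"wf":{"nc":[20,34],"q":{"fx":75,"z":9}},"xe":{"bsf":[44,10,54],"ru":[80,67]}}
After op 11 (replace /f/1/f 35): {"f":[43,{"b":90,"f":35,"hm":10},{"c":95,"q":85,"yvb":47},[66,10,96,53],{"jrb":30,"zz":21}],"mfh":36,"wf":{"nc":[20,34],"q":{"fx":75,"z":9}},"xe":{"bsf":[44,10,54],"ru":[80,67]}}
Value at /f/3/1: 10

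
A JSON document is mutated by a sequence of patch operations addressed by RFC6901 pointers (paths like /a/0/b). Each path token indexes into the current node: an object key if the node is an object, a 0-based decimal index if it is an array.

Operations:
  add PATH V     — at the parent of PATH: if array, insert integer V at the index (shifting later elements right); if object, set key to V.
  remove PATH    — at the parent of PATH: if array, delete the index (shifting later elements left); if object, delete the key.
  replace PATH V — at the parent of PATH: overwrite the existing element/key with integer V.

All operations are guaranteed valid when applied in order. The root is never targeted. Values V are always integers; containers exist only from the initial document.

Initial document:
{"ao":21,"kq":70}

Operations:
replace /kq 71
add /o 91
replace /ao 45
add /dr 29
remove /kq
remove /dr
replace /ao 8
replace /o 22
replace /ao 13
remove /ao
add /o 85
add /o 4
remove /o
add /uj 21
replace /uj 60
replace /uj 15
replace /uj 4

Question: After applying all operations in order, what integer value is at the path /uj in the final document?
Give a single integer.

After op 1 (replace /kq 71): {"ao":21,"kq":71}
After op 2 (add /o 91): {"ao":21,"kq":71,"o":91}
After op 3 (replace /ao 45): {"ao":45,"kq":71,"o":91}
After op 4 (add /dr 29): {"ao":45,"dr":29,"kq":71,"o":91}
After op 5 (remove /kq): {"ao":45,"dr":29,"o":91}
After op 6 (remove /dr): {"ao":45,"o":91}
After op 7 (replace /ao 8): {"ao":8,"o":91}
After op 8 (replace /o 22): {"ao":8,"o":22}
After op 9 (replace /ao 13): {"ao":13,"o":22}
After op 10 (remove /ao): {"o":22}
After op 11 (add /o 85): {"o":85}
After op 12 (add /o 4): {"o":4}
After op 13 (remove /o): {}
After op 14 (add /uj 21): {"uj":21}
After op 15 (replace /uj 60): {"uj":60}
After op 16 (replace /uj 15): {"uj":15}
After op 17 (replace /uj 4): {"uj":4}
Value at /uj: 4

Answer: 4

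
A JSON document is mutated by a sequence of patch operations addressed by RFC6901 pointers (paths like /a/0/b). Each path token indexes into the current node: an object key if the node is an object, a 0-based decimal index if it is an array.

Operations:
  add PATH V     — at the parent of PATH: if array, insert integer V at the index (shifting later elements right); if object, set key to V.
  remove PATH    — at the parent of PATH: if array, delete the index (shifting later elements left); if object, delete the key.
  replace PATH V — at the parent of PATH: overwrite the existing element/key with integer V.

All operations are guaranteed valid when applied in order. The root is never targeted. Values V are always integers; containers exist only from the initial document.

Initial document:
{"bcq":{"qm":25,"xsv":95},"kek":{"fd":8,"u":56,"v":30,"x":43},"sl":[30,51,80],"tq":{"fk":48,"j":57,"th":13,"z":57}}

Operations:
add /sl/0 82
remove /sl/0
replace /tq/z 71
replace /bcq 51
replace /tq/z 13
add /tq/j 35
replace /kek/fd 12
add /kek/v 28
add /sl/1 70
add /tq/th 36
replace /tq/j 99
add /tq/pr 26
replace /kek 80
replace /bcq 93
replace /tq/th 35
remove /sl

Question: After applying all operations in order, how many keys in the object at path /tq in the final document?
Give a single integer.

After op 1 (add /sl/0 82): {"bcq":{"qm":25,"xsv":95},"kek":{"fd":8,"u":56,"v":30,"x":43},"sl":[82,30,51,80],"tq":{"fk":48,"j":57,"th":13,"z":57}}
After op 2 (remove /sl/0): {"bcq":{"qm":25,"xsv":95},"kek":{"fd":8,"u":56,"v":30,"x":43},"sl":[30,51,80],"tq":{"fk":48,"j":57,"th":13,"z":57}}
After op 3 (replace /tq/z 71): {"bcq":{"qm":25,"xsv":95},"kek":{"fd":8,"u":56,"v":30,"x":43},"sl":[30,51,80],"tq":{"fk":48,"j":57,"th":13,"z":71}}
After op 4 (replace /bcq 51): {"bcq":51,"kek":{"fd":8,"u":56,"v":30,"x":43},"sl":[30,51,80],"tq":{"fk":48,"j":57,"th":13,"z":71}}
After op 5 (replace /tq/z 13): {"bcq":51,"kek":{"fd":8,"u":56,"v":30,"x":43},"sl":[30,51,80],"tq":{"fk":48,"j":57,"th":13,"z":13}}
After op 6 (add /tq/j 35): {"bcq":51,"kek":{"fd":8,"u":56,"v":30,"x":43},"sl":[30,51,80],"tq":{"fk":48,"j":35,"th":13,"z":13}}
After op 7 (replace /kek/fd 12): {"bcq":51,"kek":{"fd":12,"u":56,"v":30,"x":43},"sl":[30,51,80],"tq":{"fk":48,"j":35,"th":13,"z":13}}
After op 8 (add /kek/v 28): {"bcq":51,"kek":{"fd":12,"u":56,"v":28,"x":43},"sl":[30,51,80],"tq":{"fk":48,"j":35,"th":13,"z":13}}
After op 9 (add /sl/1 70): {"bcq":51,"kek":{"fd":12,"u":56,"v":28,"x":43},"sl":[30,70,51,80],"tq":{"fk":48,"j":35,"th":13,"z":13}}
After op 10 (add /tq/th 36): {"bcq":51,"kek":{"fd":12,"u":56,"v":28,"x":43},"sl":[30,70,51,80],"tq":{"fk":48,"j":35,"th":36,"z":13}}
After op 11 (replace /tq/j 99): {"bcq":51,"kek":{"fd":12,"u":56,"v":28,"x":43},"sl":[30,70,51,80],"tq":{"fk":48,"j":99,"th":36,"z":13}}
After op 12 (add /tq/pr 26): {"bcq":51,"kek":{"fd":12,"u":56,"v":28,"x":43},"sl":[30,70,51,80],"tq":{"fk":48,"j":99,"pr":26,"th":36,"z":13}}
After op 13 (replace /kek 80): {"bcq":51,"kek":80,"sl":[30,70,51,80],"tq":{"fk":48,"j":99,"pr":26,"th":36,"z":13}}
After op 14 (replace /bcq 93): {"bcq":93,"kek":80,"sl":[30,70,51,80],"tq":{"fk":48,"j":99,"pr":26,"th":36,"z":13}}
After op 15 (replace /tq/th 35): {"bcq":93,"kek":80,"sl":[30,70,51,80],"tq":{"fk":48,"j":99,"pr":26,"th":35,"z":13}}
After op 16 (remove /sl): {"bcq":93,"kek":80,"tq":{"fk":48,"j":99,"pr":26,"th":35,"z":13}}
Size at path /tq: 5

Answer: 5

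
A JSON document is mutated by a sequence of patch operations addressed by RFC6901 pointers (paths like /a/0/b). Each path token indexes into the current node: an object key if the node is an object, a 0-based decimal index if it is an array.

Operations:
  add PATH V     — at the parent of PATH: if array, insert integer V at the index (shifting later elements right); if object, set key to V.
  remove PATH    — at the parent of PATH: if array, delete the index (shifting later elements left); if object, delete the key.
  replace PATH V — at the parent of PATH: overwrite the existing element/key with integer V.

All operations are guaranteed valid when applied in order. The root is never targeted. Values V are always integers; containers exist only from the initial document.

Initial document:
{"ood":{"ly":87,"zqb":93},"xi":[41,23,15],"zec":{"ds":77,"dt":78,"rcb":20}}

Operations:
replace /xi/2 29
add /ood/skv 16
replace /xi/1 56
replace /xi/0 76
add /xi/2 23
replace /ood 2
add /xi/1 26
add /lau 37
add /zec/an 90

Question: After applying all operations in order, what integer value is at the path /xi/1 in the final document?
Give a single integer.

After op 1 (replace /xi/2 29): {"ood":{"ly":87,"zqb":93},"xi":[41,23,29],"zec":{"ds":77,"dt":78,"rcb":20}}
After op 2 (add /ood/skv 16): {"ood":{"ly":87,"skv":16,"zqb":93},"xi":[41,23,29],"zec":{"ds":77,"dt":78,"rcb":20}}
After op 3 (replace /xi/1 56): {"ood":{"ly":87,"skv":16,"zqb":93},"xi":[41,56,29],"zec":{"ds":77,"dt":78,"rcb":20}}
After op 4 (replace /xi/0 76): {"ood":{"ly":87,"skv":16,"zqb":93},"xi":[76,56,29],"zec":{"ds":77,"dt":78,"rcb":20}}
After op 5 (add /xi/2 23): {"ood":{"ly":87,"skv":16,"zqb":93},"xi":[76,56,23,29],"zec":{"ds":77,"dt":78,"rcb":20}}
After op 6 (replace /ood 2): {"ood":2,"xi":[76,56,23,29],"zec":{"ds":77,"dt":78,"rcb":20}}
After op 7 (add /xi/1 26): {"ood":2,"xi":[76,26,56,23,29],"zec":{"ds":77,"dt":78,"rcb":20}}
After op 8 (add /lau 37): {"lau":37,"ood":2,"xi":[76,26,56,23,29],"zec":{"ds":77,"dt":78,"rcb":20}}
After op 9 (add /zec/an 90): {"lau":37,"ood":2,"xi":[76,26,56,23,29],"zec":{"an":90,"ds":77,"dt":78,"rcb":20}}
Value at /xi/1: 26

Answer: 26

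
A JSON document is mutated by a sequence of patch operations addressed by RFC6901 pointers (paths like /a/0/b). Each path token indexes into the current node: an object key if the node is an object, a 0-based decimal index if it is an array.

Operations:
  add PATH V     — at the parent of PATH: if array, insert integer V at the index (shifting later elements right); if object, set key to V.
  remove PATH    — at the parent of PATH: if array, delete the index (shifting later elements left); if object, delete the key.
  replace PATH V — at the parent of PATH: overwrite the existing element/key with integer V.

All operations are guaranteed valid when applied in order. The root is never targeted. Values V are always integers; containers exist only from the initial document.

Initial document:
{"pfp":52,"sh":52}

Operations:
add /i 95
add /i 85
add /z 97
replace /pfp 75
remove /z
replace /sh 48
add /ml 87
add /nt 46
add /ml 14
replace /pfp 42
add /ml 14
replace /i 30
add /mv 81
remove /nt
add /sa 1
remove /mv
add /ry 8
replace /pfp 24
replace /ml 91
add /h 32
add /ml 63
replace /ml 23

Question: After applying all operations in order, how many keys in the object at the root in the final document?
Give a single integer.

After op 1 (add /i 95): {"i":95,"pfp":52,"sh":52}
After op 2 (add /i 85): {"i":85,"pfp":52,"sh":52}
After op 3 (add /z 97): {"i":85,"pfp":52,"sh":52,"z":97}
After op 4 (replace /pfp 75): {"i":85,"pfp":75,"sh":52,"z":97}
After op 5 (remove /z): {"i":85,"pfp":75,"sh":52}
After op 6 (replace /sh 48): {"i":85,"pfp":75,"sh":48}
After op 7 (add /ml 87): {"i":85,"ml":87,"pfp":75,"sh":48}
After op 8 (add /nt 46): {"i":85,"ml":87,"nt":46,"pfp":75,"sh":48}
After op 9 (add /ml 14): {"i":85,"ml":14,"nt":46,"pfp":75,"sh":48}
After op 10 (replace /pfp 42): {"i":85,"ml":14,"nt":46,"pfp":42,"sh":48}
After op 11 (add /ml 14): {"i":85,"ml":14,"nt":46,"pfp":42,"sh":48}
After op 12 (replace /i 30): {"i":30,"ml":14,"nt":46,"pfp":42,"sh":48}
After op 13 (add /mv 81): {"i":30,"ml":14,"mv":81,"nt":46,"pfp":42,"sh":48}
After op 14 (remove /nt): {"i":30,"ml":14,"mv":81,"pfp":42,"sh":48}
After op 15 (add /sa 1): {"i":30,"ml":14,"mv":81,"pfp":42,"sa":1,"sh":48}
After op 16 (remove /mv): {"i":30,"ml":14,"pfp":42,"sa":1,"sh":48}
After op 17 (add /ry 8): {"i":30,"ml":14,"pfp":42,"ry":8,"sa":1,"sh":48}
After op 18 (replace /pfp 24): {"i":30,"ml":14,"pfp":24,"ry":8,"sa":1,"sh":48}
After op 19 (replace /ml 91): {"i":30,"ml":91,"pfp":24,"ry":8,"sa":1,"sh":48}
After op 20 (add /h 32): {"h":32,"i":30,"ml":91,"pfp":24,"ry":8,"sa":1,"sh":48}
After op 21 (add /ml 63): {"h":32,"i":30,"ml":63,"pfp":24,"ry":8,"sa":1,"sh":48}
After op 22 (replace /ml 23): {"h":32,"i":30,"ml":23,"pfp":24,"ry":8,"sa":1,"sh":48}
Size at the root: 7

Answer: 7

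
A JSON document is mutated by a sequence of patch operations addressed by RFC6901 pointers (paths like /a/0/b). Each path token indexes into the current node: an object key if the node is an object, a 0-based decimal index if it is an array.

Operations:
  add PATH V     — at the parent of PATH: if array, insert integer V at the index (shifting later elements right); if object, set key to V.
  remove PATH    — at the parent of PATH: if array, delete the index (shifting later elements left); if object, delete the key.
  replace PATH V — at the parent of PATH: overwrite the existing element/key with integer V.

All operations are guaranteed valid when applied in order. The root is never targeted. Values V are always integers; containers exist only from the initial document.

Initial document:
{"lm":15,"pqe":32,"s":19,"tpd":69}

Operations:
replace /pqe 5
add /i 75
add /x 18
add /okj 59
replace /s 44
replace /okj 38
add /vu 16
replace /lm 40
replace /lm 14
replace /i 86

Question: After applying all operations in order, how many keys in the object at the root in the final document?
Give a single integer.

Answer: 8

Derivation:
After op 1 (replace /pqe 5): {"lm":15,"pqe":5,"s":19,"tpd":69}
After op 2 (add /i 75): {"i":75,"lm":15,"pqe":5,"s":19,"tpd":69}
After op 3 (add /x 18): {"i":75,"lm":15,"pqe":5,"s":19,"tpd":69,"x":18}
After op 4 (add /okj 59): {"i":75,"lm":15,"okj":59,"pqe":5,"s":19,"tpd":69,"x":18}
After op 5 (replace /s 44): {"i":75,"lm":15,"okj":59,"pqe":5,"s":44,"tpd":69,"x":18}
After op 6 (replace /okj 38): {"i":75,"lm":15,"okj":38,"pqe":5,"s":44,"tpd":69,"x":18}
After op 7 (add /vu 16): {"i":75,"lm":15,"okj":38,"pqe":5,"s":44,"tpd":69,"vu":16,"x":18}
After op 8 (replace /lm 40): {"i":75,"lm":40,"okj":38,"pqe":5,"s":44,"tpd":69,"vu":16,"x":18}
After op 9 (replace /lm 14): {"i":75,"lm":14,"okj":38,"pqe":5,"s":44,"tpd":69,"vu":16,"x":18}
After op 10 (replace /i 86): {"i":86,"lm":14,"okj":38,"pqe":5,"s":44,"tpd":69,"vu":16,"x":18}
Size at the root: 8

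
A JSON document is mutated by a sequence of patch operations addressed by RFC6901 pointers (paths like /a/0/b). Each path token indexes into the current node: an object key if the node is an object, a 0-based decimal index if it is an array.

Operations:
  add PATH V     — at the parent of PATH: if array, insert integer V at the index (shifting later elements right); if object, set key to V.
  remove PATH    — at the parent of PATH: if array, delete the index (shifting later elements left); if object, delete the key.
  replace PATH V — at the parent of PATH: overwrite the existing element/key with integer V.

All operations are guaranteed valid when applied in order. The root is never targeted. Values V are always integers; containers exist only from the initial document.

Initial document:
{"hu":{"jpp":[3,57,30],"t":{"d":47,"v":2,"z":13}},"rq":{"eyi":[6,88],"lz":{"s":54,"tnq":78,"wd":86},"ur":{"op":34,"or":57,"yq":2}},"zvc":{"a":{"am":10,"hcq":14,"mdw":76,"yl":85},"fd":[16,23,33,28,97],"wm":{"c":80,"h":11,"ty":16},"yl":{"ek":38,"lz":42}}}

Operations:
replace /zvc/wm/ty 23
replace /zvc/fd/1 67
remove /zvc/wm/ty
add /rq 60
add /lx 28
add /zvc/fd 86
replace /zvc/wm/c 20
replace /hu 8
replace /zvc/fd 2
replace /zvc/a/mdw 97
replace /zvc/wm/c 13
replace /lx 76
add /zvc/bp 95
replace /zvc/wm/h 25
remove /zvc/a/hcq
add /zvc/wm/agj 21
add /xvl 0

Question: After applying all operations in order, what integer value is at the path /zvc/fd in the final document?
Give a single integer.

Answer: 2

Derivation:
After op 1 (replace /zvc/wm/ty 23): {"hu":{"jpp":[3,57,30],"t":{"d":47,"v":2,"z":13}},"rq":{"eyi":[6,88],"lz":{"s":54,"tnq":78,"wd":86},"ur":{"op":34,"or":57,"yq":2}},"zvc":{"a":{"am":10,"hcq":14,"mdw":76,"yl":85},"fd":[16,23,33,28,97],"wm":{"c":80,"h":11,"ty":23},"yl":{"ek":38,"lz":42}}}
After op 2 (replace /zvc/fd/1 67): {"hu":{"jpp":[3,57,30],"t":{"d":47,"v":2,"z":13}},"rq":{"eyi":[6,88],"lz":{"s":54,"tnq":78,"wd":86},"ur":{"op":34,"or":57,"yq":2}},"zvc":{"a":{"am":10,"hcq":14,"mdw":76,"yl":85},"fd":[16,67,33,28,97],"wm":{"c":80,"h":11,"ty":23},"yl":{"ek":38,"lz":42}}}
After op 3 (remove /zvc/wm/ty): {"hu":{"jpp":[3,57,30],"t":{"d":47,"v":2,"z":13}},"rq":{"eyi":[6,88],"lz":{"s":54,"tnq":78,"wd":86},"ur":{"op":34,"or":57,"yq":2}},"zvc":{"a":{"am":10,"hcq":14,"mdw":76,"yl":85},"fd":[16,67,33,28,97],"wm":{"c":80,"h":11},"yl":{"ek":38,"lz":42}}}
After op 4 (add /rq 60): {"hu":{"jpp":[3,57,30],"t":{"d":47,"v":2,"z":13}},"rq":60,"zvc":{"a":{"am":10,"hcq":14,"mdw":76,"yl":85},"fd":[16,67,33,28,97],"wm":{"c":80,"h":11},"yl":{"ek":38,"lz":42}}}
After op 5 (add /lx 28): {"hu":{"jpp":[3,57,30],"t":{"d":47,"v":2,"z":13}},"lx":28,"rq":60,"zvc":{"a":{"am":10,"hcq":14,"mdw":76,"yl":85},"fd":[16,67,33,28,97],"wm":{"c":80,"h":11},"yl":{"ek":38,"lz":42}}}
After op 6 (add /zvc/fd 86): {"hu":{"jpp":[3,57,30],"t":{"d":47,"v":2,"z":13}},"lx":28,"rq":60,"zvc":{"a":{"am":10,"hcq":14,"mdw":76,"yl":85},"fd":86,"wm":{"c":80,"h":11},"yl":{"ek":38,"lz":42}}}
After op 7 (replace /zvc/wm/c 20): {"hu":{"jpp":[3,57,30],"t":{"d":47,"v":2,"z":13}},"lx":28,"rq":60,"zvc":{"a":{"am":10,"hcq":14,"mdw":76,"yl":85},"fd":86,"wm":{"c":20,"h":11},"yl":{"ek":38,"lz":42}}}
After op 8 (replace /hu 8): {"hu":8,"lx":28,"rq":60,"zvc":{"a":{"am":10,"hcq":14,"mdw":76,"yl":85},"fd":86,"wm":{"c":20,"h":11},"yl":{"ek":38,"lz":42}}}
After op 9 (replace /zvc/fd 2): {"hu":8,"lx":28,"rq":60,"zvc":{"a":{"am":10,"hcq":14,"mdw":76,"yl":85},"fd":2,"wm":{"c":20,"h":11},"yl":{"ek":38,"lz":42}}}
After op 10 (replace /zvc/a/mdw 97): {"hu":8,"lx":28,"rq":60,"zvc":{"a":{"am":10,"hcq":14,"mdw":97,"yl":85},"fd":2,"wm":{"c":20,"h":11},"yl":{"ek":38,"lz":42}}}
After op 11 (replace /zvc/wm/c 13): {"hu":8,"lx":28,"rq":60,"zvc":{"a":{"am":10,"hcq":14,"mdw":97,"yl":85},"fd":2,"wm":{"c":13,"h":11},"yl":{"ek":38,"lz":42}}}
After op 12 (replace /lx 76): {"hu":8,"lx":76,"rq":60,"zvc":{"a":{"am":10,"hcq":14,"mdw":97,"yl":85},"fd":2,"wm":{"c":13,"h":11},"yl":{"ek":38,"lz":42}}}
After op 13 (add /zvc/bp 95): {"hu":8,"lx":76,"rq":60,"zvc":{"a":{"am":10,"hcq":14,"mdw":97,"yl":85},"bp":95,"fd":2,"wm":{"c":13,"h":11},"yl":{"ek":38,"lz":42}}}
After op 14 (replace /zvc/wm/h 25): {"hu":8,"lx":76,"rq":60,"zvc":{"a":{"am":10,"hcq":14,"mdw":97,"yl":85},"bp":95,"fd":2,"wm":{"c":13,"h":25},"yl":{"ek":38,"lz":42}}}
After op 15 (remove /zvc/a/hcq): {"hu":8,"lx":76,"rq":60,"zvc":{"a":{"am":10,"mdw":97,"yl":85},"bp":95,"fd":2,"wm":{"c":13,"h":25},"yl":{"ek":38,"lz":42}}}
After op 16 (add /zvc/wm/agj 21): {"hu":8,"lx":76,"rq":60,"zvc":{"a":{"am":10,"mdw":97,"yl":85},"bp":95,"fd":2,"wm":{"agj":21,"c":13,"h":25},"yl":{"ek":38,"lz":42}}}
After op 17 (add /xvl 0): {"hu":8,"lx":76,"rq":60,"xvl":0,"zvc":{"a":{"am":10,"mdw":97,"yl":85},"bp":95,"fd":2,"wm":{"agj":21,"c":13,"h":25},"yl":{"ek":38,"lz":42}}}
Value at /zvc/fd: 2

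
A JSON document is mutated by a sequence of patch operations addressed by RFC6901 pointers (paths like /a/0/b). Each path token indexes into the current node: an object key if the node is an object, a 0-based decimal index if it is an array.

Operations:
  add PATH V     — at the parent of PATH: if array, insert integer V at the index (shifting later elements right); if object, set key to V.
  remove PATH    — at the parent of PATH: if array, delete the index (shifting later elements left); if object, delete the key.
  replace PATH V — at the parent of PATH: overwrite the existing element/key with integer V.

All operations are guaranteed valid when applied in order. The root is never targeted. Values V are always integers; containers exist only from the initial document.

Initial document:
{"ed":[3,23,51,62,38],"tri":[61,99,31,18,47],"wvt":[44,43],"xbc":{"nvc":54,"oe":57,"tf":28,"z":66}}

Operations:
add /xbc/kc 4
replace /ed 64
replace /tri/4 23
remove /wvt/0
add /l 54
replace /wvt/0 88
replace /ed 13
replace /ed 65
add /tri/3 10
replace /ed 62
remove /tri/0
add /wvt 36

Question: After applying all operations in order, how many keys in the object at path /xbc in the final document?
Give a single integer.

Answer: 5

Derivation:
After op 1 (add /xbc/kc 4): {"ed":[3,23,51,62,38],"tri":[61,99,31,18,47],"wvt":[44,43],"xbc":{"kc":4,"nvc":54,"oe":57,"tf":28,"z":66}}
After op 2 (replace /ed 64): {"ed":64,"tri":[61,99,31,18,47],"wvt":[44,43],"xbc":{"kc":4,"nvc":54,"oe":57,"tf":28,"z":66}}
After op 3 (replace /tri/4 23): {"ed":64,"tri":[61,99,31,18,23],"wvt":[44,43],"xbc":{"kc":4,"nvc":54,"oe":57,"tf":28,"z":66}}
After op 4 (remove /wvt/0): {"ed":64,"tri":[61,99,31,18,23],"wvt":[43],"xbc":{"kc":4,"nvc":54,"oe":57,"tf":28,"z":66}}
After op 5 (add /l 54): {"ed":64,"l":54,"tri":[61,99,31,18,23],"wvt":[43],"xbc":{"kc":4,"nvc":54,"oe":57,"tf":28,"z":66}}
After op 6 (replace /wvt/0 88): {"ed":64,"l":54,"tri":[61,99,31,18,23],"wvt":[88],"xbc":{"kc":4,"nvc":54,"oe":57,"tf":28,"z":66}}
After op 7 (replace /ed 13): {"ed":13,"l":54,"tri":[61,99,31,18,23],"wvt":[88],"xbc":{"kc":4,"nvc":54,"oe":57,"tf":28,"z":66}}
After op 8 (replace /ed 65): {"ed":65,"l":54,"tri":[61,99,31,18,23],"wvt":[88],"xbc":{"kc":4,"nvc":54,"oe":57,"tf":28,"z":66}}
After op 9 (add /tri/3 10): {"ed":65,"l":54,"tri":[61,99,31,10,18,23],"wvt":[88],"xbc":{"kc":4,"nvc":54,"oe":57,"tf":28,"z":66}}
After op 10 (replace /ed 62): {"ed":62,"l":54,"tri":[61,99,31,10,18,23],"wvt":[88],"xbc":{"kc":4,"nvc":54,"oe":57,"tf":28,"z":66}}
After op 11 (remove /tri/0): {"ed":62,"l":54,"tri":[99,31,10,18,23],"wvt":[88],"xbc":{"kc":4,"nvc":54,"oe":57,"tf":28,"z":66}}
After op 12 (add /wvt 36): {"ed":62,"l":54,"tri":[99,31,10,18,23],"wvt":36,"xbc":{"kc":4,"nvc":54,"oe":57,"tf":28,"z":66}}
Size at path /xbc: 5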